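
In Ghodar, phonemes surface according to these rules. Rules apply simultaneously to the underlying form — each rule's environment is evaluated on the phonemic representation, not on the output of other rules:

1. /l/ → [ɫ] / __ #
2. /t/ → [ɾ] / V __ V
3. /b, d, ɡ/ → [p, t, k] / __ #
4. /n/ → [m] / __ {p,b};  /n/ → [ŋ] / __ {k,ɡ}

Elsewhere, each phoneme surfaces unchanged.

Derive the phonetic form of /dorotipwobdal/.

/d/ — word-initial; rule 3 does not apply here → [d].
/t/ meets the environment for rule 2 (between two vowels) → [ɾ].
/b/ (between /o/ and /d/): rule 3 targets it, but not word-finally → unchanged [b].
/d/ (between /b/ and /a/) fails the environment for rule 3, so it stays [d].
/l/ — word-final, word-finally — surfaces as [ɫ] (rule 1).

[doroɾipwobdaɫ]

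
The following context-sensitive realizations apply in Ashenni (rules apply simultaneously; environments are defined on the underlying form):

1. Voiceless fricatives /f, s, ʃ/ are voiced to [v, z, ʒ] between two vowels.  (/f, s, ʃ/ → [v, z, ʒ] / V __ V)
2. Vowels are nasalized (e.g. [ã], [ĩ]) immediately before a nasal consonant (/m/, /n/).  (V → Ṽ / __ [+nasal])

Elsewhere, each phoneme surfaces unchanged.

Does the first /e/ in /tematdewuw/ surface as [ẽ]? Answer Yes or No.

/e/ meets the environment for rule 2 (before a nasal consonant) → [ẽ].
The actual realization is [ẽ], which matches [ẽ].

Yes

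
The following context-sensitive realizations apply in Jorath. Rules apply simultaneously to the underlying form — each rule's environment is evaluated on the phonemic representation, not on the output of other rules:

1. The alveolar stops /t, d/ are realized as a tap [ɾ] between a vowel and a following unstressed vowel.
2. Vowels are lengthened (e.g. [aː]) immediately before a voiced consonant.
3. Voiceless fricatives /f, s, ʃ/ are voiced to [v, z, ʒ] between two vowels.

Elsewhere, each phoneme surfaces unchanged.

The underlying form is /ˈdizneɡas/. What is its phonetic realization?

/d/ (word-initial) is in the target of rule 1 but the environment (between a vowel and a following unstressed vowel) is not met → [d].
/i/ — between /d/ and /z/, before a voiced consonant — surfaces as [iː] (rule 2).
/z/ (between /i/ and /n/) is unaffected → [z].
/n/ (between /z/ and /e/) is unaffected → [n].
Rule 2 applies to /e/ (between /n/ and /ɡ/: before a voiced consonant) → [eː].
/ɡ/ stays [ɡ].
/a/ (between /ɡ/ and /s/): rule 2 targets it, but not before a voiced consonant → unchanged [a].
/s/ (word-final) fails the environment for rule 3, so it stays [s].

[ˈdiːzneːɡas]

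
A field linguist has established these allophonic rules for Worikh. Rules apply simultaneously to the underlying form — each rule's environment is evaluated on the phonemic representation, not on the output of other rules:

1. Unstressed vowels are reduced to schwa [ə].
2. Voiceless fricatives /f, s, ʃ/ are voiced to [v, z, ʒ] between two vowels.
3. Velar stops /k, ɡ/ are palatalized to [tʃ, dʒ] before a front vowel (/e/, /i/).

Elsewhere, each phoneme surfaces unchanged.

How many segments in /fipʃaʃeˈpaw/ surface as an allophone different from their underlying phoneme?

4

Segments that undergo a rule: /i/ → [ə] (rule 1); /a/ → [ə] (rule 1); /ʃ/ → [ʒ] (rule 2); /e/ → [ə] (rule 1).
All other segments surface unchanged.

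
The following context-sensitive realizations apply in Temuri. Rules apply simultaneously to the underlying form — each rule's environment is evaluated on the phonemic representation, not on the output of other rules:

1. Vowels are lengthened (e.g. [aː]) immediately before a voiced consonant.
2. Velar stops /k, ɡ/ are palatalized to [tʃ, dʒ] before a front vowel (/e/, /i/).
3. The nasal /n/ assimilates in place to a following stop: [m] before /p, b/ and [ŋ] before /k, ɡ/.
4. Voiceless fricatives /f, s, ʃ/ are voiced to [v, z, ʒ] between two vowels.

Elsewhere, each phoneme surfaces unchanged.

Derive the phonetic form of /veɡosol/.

[veːɡozoːl]

/v/ (word-initial) is unaffected → [v].
/e/ meets the environment for rule 1 (before a voiced consonant) → [eː].
/ɡ/ (between /e/ and /o/) fails the environment for rule 2, so it stays [ɡ].
/o/ (between /ɡ/ and /s/) fails the environment for rule 1, so it stays [o].
/s/ (between /o/ and /o/): between two vowels, so rule 4 applies → [z].
/o/ (between /s/ and /l/): before a voiced consonant, so rule 1 applies → [oː].
/l/ — not in any rule's target class → [l].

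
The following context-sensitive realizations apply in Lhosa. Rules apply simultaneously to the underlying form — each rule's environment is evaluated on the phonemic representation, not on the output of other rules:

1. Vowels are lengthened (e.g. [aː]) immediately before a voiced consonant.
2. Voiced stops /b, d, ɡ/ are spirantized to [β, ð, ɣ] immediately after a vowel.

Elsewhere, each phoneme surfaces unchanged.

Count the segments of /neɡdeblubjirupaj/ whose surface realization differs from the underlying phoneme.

Segments that undergo a rule: /e/ → [eː] (rule 1); /ɡ/ → [ɣ] (rule 2); /e/ → [eː] (rule 1); /b/ → [β] (rule 2); /u/ → [uː] (rule 1); /b/ → [β] (rule 2); /i/ → [iː] (rule 1); /a/ → [aː] (rule 1).
All other segments surface unchanged.

8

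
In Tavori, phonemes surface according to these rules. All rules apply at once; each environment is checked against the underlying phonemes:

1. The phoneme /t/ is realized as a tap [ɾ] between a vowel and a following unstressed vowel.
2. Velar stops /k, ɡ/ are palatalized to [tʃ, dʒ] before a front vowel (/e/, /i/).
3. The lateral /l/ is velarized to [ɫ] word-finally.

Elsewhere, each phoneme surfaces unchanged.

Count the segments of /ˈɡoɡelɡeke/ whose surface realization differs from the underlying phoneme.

3

Segments that undergo a rule: /ɡ/ → [dʒ] (rule 2); /ɡ/ → [dʒ] (rule 2); /k/ → [tʃ] (rule 2).
All other segments surface unchanged.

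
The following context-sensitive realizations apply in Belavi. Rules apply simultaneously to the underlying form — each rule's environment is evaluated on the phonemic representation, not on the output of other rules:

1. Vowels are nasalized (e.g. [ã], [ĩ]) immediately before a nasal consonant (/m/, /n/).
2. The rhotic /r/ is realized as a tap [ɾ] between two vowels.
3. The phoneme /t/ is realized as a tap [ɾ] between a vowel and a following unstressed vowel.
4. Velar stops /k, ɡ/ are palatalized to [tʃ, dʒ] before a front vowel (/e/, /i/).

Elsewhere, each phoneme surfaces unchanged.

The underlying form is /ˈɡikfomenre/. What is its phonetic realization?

/ɡ/ (word-initial): before a front vowel, so rule 4 applies → [dʒ].
/i/ — between /ɡ/ and /k/; rule 1 does not apply here → [i].
/k/ (between /i/ and /f/) fails the environment for rule 4, so it stays [k].
/f/ (between /k/ and /o/) is unaffected → [f].
/o/ meets the environment for rule 1 (before a nasal consonant) → [õ].
/m/ — not in any rule's target class → [m].
/e/ meets the environment for rule 1 (before a nasal consonant) → [ẽ].
/n/ — not in any rule's target class → [n].
/r/ (between /n/ and /e/) fails the environment for rule 2, so it stays [r].
/e/ (word-final): rule 1 targets it, but not before a nasal consonant → unchanged [e].

[ˈdʒikfõmẽnre]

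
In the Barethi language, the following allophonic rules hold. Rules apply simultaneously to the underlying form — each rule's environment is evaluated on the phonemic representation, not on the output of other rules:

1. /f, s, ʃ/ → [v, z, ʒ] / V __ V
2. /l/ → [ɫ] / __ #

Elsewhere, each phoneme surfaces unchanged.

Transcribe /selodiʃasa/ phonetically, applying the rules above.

[selodiʒaza]

/s/ (word-initial) fails the environment for rule 1, so it stays [s].
/l/ (between /e/ and /o/): rule 2 targets it, but not word-finally → unchanged [l].
/ʃ/ (between /i/ and /a/) occurs between two vowels → [ʒ] by rule 1.
Rule 1 applies to /s/ (between /a/ and /a/: between two vowels) → [z].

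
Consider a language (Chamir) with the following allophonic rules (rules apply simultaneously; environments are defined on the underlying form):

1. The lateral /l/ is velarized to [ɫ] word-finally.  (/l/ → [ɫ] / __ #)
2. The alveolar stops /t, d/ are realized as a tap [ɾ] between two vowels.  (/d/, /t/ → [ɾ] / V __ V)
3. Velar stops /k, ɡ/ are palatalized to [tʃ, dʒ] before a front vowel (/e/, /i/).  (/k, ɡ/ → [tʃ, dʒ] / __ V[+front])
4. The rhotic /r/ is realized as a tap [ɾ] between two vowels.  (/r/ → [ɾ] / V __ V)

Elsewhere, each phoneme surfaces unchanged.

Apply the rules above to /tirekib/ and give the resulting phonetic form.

[tiɾetʃib]

/t/ (word-initial) is in the target of rule 2 but the environment (between two vowels) is not met → [t].
/i/ (between /t/ and /r/): no rule targets it → [i].
/r/ (between /i/ and /e/) occurs between two vowels → [ɾ] by rule 4.
/e/ (between /r/ and /k/) is unaffected → [e].
/k/ meets the environment for rule 3 (before a front vowel) → [tʃ].
/i/ stays [i].
/b/ — not in any rule's target class → [b].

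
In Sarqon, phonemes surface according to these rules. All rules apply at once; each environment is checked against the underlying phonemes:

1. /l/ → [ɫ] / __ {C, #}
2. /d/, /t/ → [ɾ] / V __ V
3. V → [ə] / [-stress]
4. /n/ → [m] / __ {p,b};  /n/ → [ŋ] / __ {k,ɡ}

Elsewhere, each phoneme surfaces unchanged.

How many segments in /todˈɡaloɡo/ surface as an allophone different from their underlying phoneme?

3

Segments that undergo a rule: /o/ → [ə] (rule 3); /o/ → [ə] (rule 3); /o/ → [ə] (rule 3).
All other segments surface unchanged.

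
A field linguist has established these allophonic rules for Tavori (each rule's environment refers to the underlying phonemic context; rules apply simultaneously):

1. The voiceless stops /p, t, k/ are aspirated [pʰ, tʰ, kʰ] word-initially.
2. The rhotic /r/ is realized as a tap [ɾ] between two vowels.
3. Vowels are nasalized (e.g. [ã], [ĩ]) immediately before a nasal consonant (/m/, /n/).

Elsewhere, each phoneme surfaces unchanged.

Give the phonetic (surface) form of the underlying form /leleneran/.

[lelẽneɾãn]

/l/ stays [l].
/e/ (between /l/ and /l/) fails the environment for rule 3, so it stays [e].
/l/ (between /e/ and /e/): no rule targets it → [l].
/e/ meets the environment for rule 3 (before a nasal consonant) → [ẽ].
/n/ — not in any rule's target class → [n].
/e/ — between /n/ and /r/; rule 3 does not apply here → [e].
/r/ (between /e/ and /a/): between two vowels, so rule 2 applies → [ɾ].
/a/ — between /r/ and /n/, before a nasal consonant — surfaces as [ã] (rule 3).
/n/ (word-final) is unaffected → [n].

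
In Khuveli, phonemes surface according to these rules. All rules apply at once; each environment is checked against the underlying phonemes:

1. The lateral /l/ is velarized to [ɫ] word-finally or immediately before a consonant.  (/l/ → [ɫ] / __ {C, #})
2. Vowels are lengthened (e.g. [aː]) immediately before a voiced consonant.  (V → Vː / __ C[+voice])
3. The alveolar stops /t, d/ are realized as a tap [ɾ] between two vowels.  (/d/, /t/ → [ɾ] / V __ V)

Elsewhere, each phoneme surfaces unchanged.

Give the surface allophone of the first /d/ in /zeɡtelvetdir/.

/d/ — between /t/ and /i/; rule 3 does not apply here → [d].

[d]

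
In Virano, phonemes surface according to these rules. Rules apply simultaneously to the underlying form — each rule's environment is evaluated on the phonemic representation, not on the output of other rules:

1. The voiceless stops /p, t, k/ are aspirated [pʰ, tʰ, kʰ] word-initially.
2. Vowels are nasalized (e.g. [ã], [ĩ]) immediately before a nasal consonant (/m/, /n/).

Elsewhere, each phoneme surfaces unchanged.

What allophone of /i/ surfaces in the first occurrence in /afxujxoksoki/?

/i/ (word-final): rule 2 targets it, but not before a nasal consonant → unchanged [i].

[i]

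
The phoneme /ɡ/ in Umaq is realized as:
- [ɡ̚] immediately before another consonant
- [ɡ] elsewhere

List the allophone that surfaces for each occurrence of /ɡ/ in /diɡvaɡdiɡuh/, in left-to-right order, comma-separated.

[ɡ̚], [ɡ̚], [ɡ]

Occurrence 1 (position 3): immediately before another consonant → [ɡ̚].
Occurrence 2 (position 6): immediately before another consonant → [ɡ̚].
Occurrence 3 (position 9): no conditioning environment matches → elsewhere allophone [ɡ].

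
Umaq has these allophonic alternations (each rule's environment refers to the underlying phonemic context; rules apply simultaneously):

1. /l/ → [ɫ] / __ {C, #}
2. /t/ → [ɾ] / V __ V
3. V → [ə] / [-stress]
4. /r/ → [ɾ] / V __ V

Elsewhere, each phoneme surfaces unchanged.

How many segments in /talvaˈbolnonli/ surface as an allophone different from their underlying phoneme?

6

Segments that undergo a rule: /a/ → [ə] (rule 3); /l/ → [ɫ] (rule 1); /a/ → [ə] (rule 3); /l/ → [ɫ] (rule 1); /o/ → [ə] (rule 3); /i/ → [ə] (rule 3).
All other segments surface unchanged.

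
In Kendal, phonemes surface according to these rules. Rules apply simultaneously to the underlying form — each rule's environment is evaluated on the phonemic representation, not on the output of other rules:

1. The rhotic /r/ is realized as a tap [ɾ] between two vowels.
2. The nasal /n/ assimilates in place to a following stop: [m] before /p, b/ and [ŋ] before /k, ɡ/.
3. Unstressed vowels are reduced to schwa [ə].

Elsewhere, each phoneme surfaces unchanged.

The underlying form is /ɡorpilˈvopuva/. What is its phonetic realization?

/ɡ/ stays [ɡ].
Rule 3 applies to /o/ (between /ɡ/ and /r/: in an unstressed syllable) → [ə].
/r/ (between /o/ and /p/) is in the target of rule 1 but the environment (between two vowels) is not met → [r].
/p/ stays [p].
/i/ (between /p/ and /l/) occurs in an unstressed syllable → [ə] by rule 3.
/l/ stays [l].
/v/ — not in any rule's target class → [v].
/o/ (between /v/ and /p/): rule 3 targets it, but not in an unstressed syllable → unchanged [o].
/p/ — not in any rule's target class → [p].
/u/ (between /p/ and /v/): in an unstressed syllable, so rule 3 applies → [ə].
/v/ (between /u/ and /a/): no rule targets it → [v].
Rule 3 applies to /a/ (word-final: in an unstressed syllable) → [ə].

[ɡərpəlˈvopəvə]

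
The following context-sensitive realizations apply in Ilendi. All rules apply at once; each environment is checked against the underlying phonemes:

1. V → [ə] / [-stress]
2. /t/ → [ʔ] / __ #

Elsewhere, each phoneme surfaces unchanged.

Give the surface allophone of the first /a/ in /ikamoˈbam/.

Rule 1 applies to /a/ (between /k/ and /m/: in an unstressed syllable) → [ə].

[ə]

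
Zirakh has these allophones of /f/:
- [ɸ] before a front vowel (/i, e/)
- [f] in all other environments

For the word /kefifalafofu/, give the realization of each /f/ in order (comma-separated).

[ɸ], [f], [f], [f]

Occurrence 1 (position 3): before a front vowel (/i, e/) → [ɸ].
Occurrence 2 (position 5): no conditioning environment matches → elsewhere allophone [f].
Occurrence 3 (position 9): no conditioning environment matches → elsewhere allophone [f].
Occurrence 4 (position 11): no conditioning environment matches → elsewhere allophone [f].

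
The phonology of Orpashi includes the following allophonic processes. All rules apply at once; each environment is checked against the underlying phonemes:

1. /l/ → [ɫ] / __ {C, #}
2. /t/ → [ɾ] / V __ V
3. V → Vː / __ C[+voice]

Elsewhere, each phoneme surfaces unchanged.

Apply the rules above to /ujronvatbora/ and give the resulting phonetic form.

[uːjroːnvatboːra]

/u/ (word-initial) occurs before a voiced consonant → [uː] by rule 3.
/j/ (between /u/ and /r/): no rule targets it → [j].
/r/ — not in any rule's target class → [r].
/o/ (between /r/ and /n/): before a voiced consonant, so rule 3 applies → [oː].
/n/ (between /o/ and /v/) is unaffected → [n].
/v/ (between /n/ and /a/) is unaffected → [v].
/a/ (between /v/ and /t/) is in the target of rule 3 but the environment (before a voiced consonant) is not met → [a].
/t/ (between /a/ and /b/) is in the target of rule 2 but the environment (between two vowels) is not met → [t].
/b/ — not in any rule's target class → [b].
/o/ — between /b/ and /r/, before a voiced consonant — surfaces as [oː] (rule 3).
/r/ stays [r].
/a/ (word-final) is in the target of rule 3 but the environment (before a voiced consonant) is not met → [a].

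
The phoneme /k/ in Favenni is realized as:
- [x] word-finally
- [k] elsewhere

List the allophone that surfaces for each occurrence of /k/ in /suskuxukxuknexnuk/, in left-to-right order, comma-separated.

Occurrence 1 (position 4): no conditioning environment matches → elsewhere allophone [k].
Occurrence 2 (position 8): no conditioning environment matches → elsewhere allophone [k].
Occurrence 3 (position 11): no conditioning environment matches → elsewhere allophone [k].
Occurrence 4 (position 17): word-finally → [x].

[k], [k], [k], [x]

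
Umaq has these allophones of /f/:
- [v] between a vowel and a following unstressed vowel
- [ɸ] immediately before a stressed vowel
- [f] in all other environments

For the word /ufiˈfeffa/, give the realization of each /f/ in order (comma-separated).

Occurrence 1 (position 2): between a vowel and a following unstressed vowel → [v].
Occurrence 2 (position 4): immediately before a stressed vowel → [ɸ].
Occurrence 3 (position 6): no conditioning environment matches → elsewhere allophone [f].
Occurrence 4 (position 7): no conditioning environment matches → elsewhere allophone [f].

[v], [ɸ], [f], [f]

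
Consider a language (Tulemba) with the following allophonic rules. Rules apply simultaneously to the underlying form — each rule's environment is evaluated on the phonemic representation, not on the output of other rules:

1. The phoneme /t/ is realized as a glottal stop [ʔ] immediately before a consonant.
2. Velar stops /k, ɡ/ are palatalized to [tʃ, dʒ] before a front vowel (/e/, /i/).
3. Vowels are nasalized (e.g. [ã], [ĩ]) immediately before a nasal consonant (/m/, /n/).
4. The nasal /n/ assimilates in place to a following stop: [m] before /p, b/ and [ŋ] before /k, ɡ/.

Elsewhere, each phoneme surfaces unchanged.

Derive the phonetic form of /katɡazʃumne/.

[kaʔɡazʃũmne]

/k/ (word-initial) fails the environment for rule 2, so it stays [k].
/a/ (between /k/ and /t/): rule 3 targets it, but not before a nasal consonant → unchanged [a].
/t/ (between /a/ and /ɡ/): immediately before a consonant, so rule 1 applies → [ʔ].
/ɡ/ (between /t/ and /a/) is in the target of rule 2 but the environment (before a front vowel) is not met → [ɡ].
/a/ (between /ɡ/ and /z/) fails the environment for rule 3, so it stays [a].
/z/ (between /a/ and /ʃ/) is unaffected → [z].
/ʃ/ — not in any rule's target class → [ʃ].
/u/ meets the environment for rule 3 (before a nasal consonant) → [ũ].
/m/ (between /u/ and /n/): no rule targets it → [m].
/n/ — between /m/ and /e/; rule 4 does not apply here → [n].
/e/ — word-final; rule 3 does not apply here → [e].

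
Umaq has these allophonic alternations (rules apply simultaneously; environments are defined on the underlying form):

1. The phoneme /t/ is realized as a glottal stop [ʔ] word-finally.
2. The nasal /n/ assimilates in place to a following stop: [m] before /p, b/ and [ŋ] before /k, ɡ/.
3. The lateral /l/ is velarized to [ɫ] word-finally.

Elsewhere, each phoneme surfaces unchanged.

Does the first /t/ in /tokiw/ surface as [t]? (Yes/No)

Yes

/t/ (word-initial) fails the environment for rule 1, so it stays [t].
The actual realization is [t], which matches [t].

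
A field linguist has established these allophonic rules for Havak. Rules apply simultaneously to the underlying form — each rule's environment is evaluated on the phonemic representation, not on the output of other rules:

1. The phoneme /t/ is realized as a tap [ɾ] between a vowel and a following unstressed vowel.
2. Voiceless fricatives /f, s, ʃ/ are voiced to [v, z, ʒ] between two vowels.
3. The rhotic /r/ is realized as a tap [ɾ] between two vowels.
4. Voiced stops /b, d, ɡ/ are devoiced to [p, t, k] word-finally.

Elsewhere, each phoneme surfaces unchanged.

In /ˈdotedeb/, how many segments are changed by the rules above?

2

Segments that undergo a rule: /t/ → [ɾ] (rule 1); /b/ → [p] (rule 4).
All other segments surface unchanged.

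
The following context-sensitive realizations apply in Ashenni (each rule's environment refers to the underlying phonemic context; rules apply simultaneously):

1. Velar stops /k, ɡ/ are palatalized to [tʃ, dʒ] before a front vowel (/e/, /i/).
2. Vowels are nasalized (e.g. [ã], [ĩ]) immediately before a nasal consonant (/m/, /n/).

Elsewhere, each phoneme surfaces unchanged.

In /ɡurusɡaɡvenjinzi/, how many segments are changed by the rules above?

Segments that undergo a rule: /e/ → [ẽ] (rule 2); /i/ → [ĩ] (rule 2).
All other segments surface unchanged.

2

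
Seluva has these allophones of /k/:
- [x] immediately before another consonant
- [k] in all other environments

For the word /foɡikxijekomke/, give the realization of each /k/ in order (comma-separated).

[x], [k], [k]

Occurrence 1 (position 5): immediately before another consonant → [x].
Occurrence 2 (position 10): no conditioning environment matches → elsewhere allophone [k].
Occurrence 3 (position 13): no conditioning environment matches → elsewhere allophone [k].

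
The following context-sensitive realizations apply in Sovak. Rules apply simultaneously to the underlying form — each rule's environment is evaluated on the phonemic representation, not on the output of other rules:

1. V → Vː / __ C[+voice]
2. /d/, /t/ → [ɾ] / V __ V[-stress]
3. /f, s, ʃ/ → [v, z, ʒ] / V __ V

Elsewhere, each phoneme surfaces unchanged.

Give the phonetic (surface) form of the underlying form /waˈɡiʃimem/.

[waːˈɡiʒiːmeːm]

/w/ stays [w].
Rule 1 applies to /a/ (between /w/ and /ɡ/: before a voiced consonant) → [aː].
/ɡ/ stays [ɡ].
/i/ (between /ɡ/ and /ʃ/) fails the environment for rule 1, so it stays [i].
/ʃ/ meets the environment for rule 3 (between two vowels) → [ʒ].
Rule 1 applies to /i/ (between /ʃ/ and /m/: before a voiced consonant) → [iː].
/m/ — not in any rule's target class → [m].
Rule 1 applies to /e/ (between /m/ and /m/: before a voiced consonant) → [eː].
/m/ (word-final) is unaffected → [m].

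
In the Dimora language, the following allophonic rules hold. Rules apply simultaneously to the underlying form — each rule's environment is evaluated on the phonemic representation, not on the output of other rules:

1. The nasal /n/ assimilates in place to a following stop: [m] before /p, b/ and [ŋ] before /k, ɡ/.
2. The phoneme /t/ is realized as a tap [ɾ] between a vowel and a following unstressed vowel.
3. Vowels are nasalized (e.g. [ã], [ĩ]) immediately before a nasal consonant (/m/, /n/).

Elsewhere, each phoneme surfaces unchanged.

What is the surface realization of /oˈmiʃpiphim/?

/o/ meets the environment for rule 3 (before a nasal consonant) → [õ].
/m/ stays [m].
/i/ (between /m/ and /ʃ/): rule 3 targets it, but not before a nasal consonant → unchanged [i].
/ʃ/ stays [ʃ].
/p/ (between /ʃ/ and /i/): no rule targets it → [p].
/i/ (between /p/ and /p/) fails the environment for rule 3, so it stays [i].
/p/ (between /i/ and /h/) is unaffected → [p].
/h/ stays [h].
/i/ — between /h/ and /m/, before a nasal consonant — surfaces as [ĩ] (rule 3).
/m/ — not in any rule's target class → [m].

[õˈmiʃpiphĩm]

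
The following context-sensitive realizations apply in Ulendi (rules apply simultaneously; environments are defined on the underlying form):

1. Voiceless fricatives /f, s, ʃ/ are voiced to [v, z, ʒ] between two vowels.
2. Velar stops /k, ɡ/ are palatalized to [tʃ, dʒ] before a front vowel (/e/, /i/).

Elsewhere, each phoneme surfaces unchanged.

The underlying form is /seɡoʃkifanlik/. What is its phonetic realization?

/s/ (word-initial) is in the target of rule 1 but the environment (between two vowels) is not met → [s].
/e/ — not in any rule's target class → [e].
/ɡ/ (between /e/ and /o/) fails the environment for rule 2, so it stays [ɡ].
/o/ stays [o].
/ʃ/ (between /o/ and /k/) fails the environment for rule 1, so it stays [ʃ].
/k/ meets the environment for rule 2 (before a front vowel) → [tʃ].
/i/ stays [i].
/f/ (between /i/ and /a/): between two vowels, so rule 1 applies → [v].
/a/ stays [a].
/n/ stays [n].
/l/ (between /n/ and /i/) is unaffected → [l].
/i/ — not in any rule's target class → [i].
/k/ (word-final) is in the target of rule 2 but the environment (before a front vowel) is not met → [k].

[seɡoʃtʃivanlik]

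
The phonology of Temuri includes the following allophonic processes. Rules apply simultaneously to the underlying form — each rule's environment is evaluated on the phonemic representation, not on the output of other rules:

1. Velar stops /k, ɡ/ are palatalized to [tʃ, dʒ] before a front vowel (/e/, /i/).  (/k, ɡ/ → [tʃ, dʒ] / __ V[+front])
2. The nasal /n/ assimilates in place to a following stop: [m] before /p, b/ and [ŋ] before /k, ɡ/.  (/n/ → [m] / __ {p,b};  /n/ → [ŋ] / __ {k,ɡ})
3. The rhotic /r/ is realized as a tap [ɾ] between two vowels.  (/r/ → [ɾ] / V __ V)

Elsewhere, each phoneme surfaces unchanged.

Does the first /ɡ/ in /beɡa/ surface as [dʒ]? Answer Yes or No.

/ɡ/ — between /e/ and /a/; rule 1 does not apply here → [ɡ].
The actual realization is [ɡ], not [dʒ].

No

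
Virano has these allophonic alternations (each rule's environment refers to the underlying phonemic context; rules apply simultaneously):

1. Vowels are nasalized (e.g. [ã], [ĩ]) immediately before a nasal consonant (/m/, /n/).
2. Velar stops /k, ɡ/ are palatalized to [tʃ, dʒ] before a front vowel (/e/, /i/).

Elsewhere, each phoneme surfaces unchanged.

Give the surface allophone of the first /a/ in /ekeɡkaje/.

/a/ (between /k/ and /j/) fails the environment for rule 1, so it stays [a].

[a]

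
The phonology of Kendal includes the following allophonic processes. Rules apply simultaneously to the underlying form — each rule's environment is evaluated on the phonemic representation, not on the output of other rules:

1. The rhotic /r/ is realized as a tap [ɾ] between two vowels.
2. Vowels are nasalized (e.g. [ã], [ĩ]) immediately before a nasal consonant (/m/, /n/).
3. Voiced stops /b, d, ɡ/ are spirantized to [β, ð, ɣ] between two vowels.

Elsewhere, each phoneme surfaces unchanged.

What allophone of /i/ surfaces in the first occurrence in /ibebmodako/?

/i/ (word-initial) fails the environment for rule 2, so it stays [i].

[i]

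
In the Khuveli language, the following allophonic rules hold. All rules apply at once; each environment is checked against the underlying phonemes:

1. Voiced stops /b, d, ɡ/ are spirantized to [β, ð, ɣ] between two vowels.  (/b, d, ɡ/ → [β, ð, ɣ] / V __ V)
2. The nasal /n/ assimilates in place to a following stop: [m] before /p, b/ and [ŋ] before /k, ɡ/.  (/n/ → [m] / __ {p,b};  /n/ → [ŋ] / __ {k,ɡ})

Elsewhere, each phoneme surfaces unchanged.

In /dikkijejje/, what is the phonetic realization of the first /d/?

[d]

/d/ (word-initial) fails the environment for rule 1, so it stays [d].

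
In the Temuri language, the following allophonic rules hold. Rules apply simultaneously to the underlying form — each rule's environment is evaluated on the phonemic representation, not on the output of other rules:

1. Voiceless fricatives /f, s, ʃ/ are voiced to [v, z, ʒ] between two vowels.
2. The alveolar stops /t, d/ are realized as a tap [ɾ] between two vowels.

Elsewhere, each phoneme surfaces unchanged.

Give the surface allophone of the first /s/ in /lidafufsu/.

[s]

/s/ (between /f/ and /u/) is in the target of rule 1 but the environment (between two vowels) is not met → [s].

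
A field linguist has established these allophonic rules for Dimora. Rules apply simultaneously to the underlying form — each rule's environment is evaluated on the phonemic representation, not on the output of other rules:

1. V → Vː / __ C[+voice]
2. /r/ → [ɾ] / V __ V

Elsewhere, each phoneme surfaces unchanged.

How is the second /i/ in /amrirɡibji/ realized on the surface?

[iː]

/i/ — between /ɡ/ and /b/, before a voiced consonant — surfaces as [iː] (rule 1).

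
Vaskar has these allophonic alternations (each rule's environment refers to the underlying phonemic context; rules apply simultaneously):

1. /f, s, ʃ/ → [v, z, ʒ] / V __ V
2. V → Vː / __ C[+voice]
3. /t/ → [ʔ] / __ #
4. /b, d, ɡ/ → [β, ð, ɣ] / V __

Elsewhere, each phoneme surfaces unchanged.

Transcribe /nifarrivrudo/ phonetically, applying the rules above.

[nivaːrriːvruːðo]

/i/ — between /n/ and /f/; rule 2 does not apply here → [i].
/f/ meets the environment for rule 1 (between two vowels) → [v].
/a/ (between /f/ and /r/) occurs before a voiced consonant → [aː] by rule 2.
/i/ (between /r/ and /v/) occurs before a voiced consonant → [iː] by rule 2.
/u/ (between /r/ and /d/): before a voiced consonant, so rule 2 applies → [uː].
/d/ — between /u/ and /o/, immediately after a vowel — surfaces as [ð] (rule 4).
/o/ — word-final; rule 2 does not apply here → [o].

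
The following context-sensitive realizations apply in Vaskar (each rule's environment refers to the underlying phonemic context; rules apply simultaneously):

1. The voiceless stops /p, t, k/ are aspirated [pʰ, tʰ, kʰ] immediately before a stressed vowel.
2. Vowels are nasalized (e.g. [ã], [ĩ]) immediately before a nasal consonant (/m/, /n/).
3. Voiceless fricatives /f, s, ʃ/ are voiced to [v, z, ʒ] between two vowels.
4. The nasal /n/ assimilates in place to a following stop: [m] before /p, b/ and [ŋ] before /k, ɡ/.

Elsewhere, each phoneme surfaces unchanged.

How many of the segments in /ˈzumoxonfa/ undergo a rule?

2

Segments that undergo a rule: /u/ → [ũ] (rule 2); /o/ → [õ] (rule 2).
All other segments surface unchanged.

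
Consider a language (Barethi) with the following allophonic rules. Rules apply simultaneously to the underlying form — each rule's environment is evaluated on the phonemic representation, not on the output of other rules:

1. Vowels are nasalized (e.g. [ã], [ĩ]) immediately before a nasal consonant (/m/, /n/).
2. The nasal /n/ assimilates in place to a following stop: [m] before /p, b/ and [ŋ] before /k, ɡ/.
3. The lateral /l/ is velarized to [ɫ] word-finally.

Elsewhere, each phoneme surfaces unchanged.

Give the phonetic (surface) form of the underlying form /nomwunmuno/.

[nõmwũnmũno]

/n/ (word-initial): rule 2 targets it, but not before a labial or velar stop → unchanged [n].
/o/ — between /n/ and /m/, before a nasal consonant — surfaces as [õ] (rule 1).
/m/ stays [m].
/w/ (between /m/ and /u/) is unaffected → [w].
/u/ meets the environment for rule 1 (before a nasal consonant) → [ũ].
/n/ (between /u/ and /m/) fails the environment for rule 2, so it stays [n].
/m/ (between /n/ and /u/) is unaffected → [m].
/u/ — between /m/ and /n/, before a nasal consonant — surfaces as [ũ] (rule 1).
/n/ (between /u/ and /o/) is in the target of rule 2 but the environment (before a labial or velar stop) is not met → [n].
/o/ (word-final): rule 1 targets it, but not before a nasal consonant → unchanged [o].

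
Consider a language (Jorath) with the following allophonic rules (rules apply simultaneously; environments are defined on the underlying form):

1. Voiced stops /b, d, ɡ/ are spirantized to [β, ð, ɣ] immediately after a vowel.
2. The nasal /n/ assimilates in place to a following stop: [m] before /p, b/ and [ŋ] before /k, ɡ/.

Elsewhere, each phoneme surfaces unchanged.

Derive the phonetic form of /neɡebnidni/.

/n/ (word-initial) is in the target of rule 2 but the environment (before a labial or velar stop) is not met → [n].
Rule 1 applies to /ɡ/ (between /e/ and /e/: immediately after a vowel) → [ɣ].
Rule 1 applies to /b/ (between /e/ and /n/: immediately after a vowel) → [β].
/n/ — between /b/ and /i/; rule 2 does not apply here → [n].
/d/ (between /i/ and /n/): immediately after a vowel, so rule 1 applies → [ð].
/n/ (between /d/ and /i/): rule 2 targets it, but not before a labial or velar stop → unchanged [n].

[neɣeβniðni]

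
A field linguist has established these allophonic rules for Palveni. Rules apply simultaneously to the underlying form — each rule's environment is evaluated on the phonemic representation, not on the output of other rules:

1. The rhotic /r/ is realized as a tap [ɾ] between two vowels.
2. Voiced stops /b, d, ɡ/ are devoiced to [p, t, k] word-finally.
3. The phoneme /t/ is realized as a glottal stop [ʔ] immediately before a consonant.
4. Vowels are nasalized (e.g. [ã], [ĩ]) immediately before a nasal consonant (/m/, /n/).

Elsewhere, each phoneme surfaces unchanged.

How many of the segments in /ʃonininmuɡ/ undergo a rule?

Segments that undergo a rule: /o/ → [õ] (rule 4); /i/ → [ĩ] (rule 4); /i/ → [ĩ] (rule 4); /ɡ/ → [k] (rule 2).
All other segments surface unchanged.

4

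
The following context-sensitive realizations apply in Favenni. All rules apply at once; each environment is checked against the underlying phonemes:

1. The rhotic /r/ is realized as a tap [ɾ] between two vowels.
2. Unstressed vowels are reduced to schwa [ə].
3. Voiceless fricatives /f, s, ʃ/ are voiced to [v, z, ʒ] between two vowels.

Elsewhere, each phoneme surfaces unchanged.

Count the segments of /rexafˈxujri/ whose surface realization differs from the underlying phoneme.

Segments that undergo a rule: /e/ → [ə] (rule 2); /a/ → [ə] (rule 2); /i/ → [ə] (rule 2).
All other segments surface unchanged.

3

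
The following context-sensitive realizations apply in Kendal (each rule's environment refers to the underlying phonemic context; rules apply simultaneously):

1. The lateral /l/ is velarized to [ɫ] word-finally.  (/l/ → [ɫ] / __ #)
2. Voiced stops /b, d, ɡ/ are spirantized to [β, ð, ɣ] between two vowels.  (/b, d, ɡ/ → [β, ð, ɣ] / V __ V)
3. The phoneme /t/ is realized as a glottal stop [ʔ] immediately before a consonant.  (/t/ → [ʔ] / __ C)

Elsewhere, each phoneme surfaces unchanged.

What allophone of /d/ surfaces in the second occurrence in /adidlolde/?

[d]

/d/ — between /i/ and /l/; rule 2 does not apply here → [d].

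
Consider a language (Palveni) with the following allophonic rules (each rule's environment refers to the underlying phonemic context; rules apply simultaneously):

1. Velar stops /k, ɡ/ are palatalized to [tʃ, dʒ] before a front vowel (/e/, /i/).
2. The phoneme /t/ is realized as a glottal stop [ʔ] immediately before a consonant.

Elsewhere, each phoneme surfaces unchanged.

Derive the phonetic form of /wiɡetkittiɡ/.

[widʒeʔtʃiʔtiɡ]

/w/ (word-initial) is unaffected → [w].
/i/ (between /w/ and /ɡ/): no rule targets it → [i].
/ɡ/ (between /i/ and /e/) occurs before a front vowel → [dʒ] by rule 1.
/e/ — not in any rule's target class → [e].
/t/ — between /e/ and /k/, immediately before a consonant — surfaces as [ʔ] (rule 2).
Rule 1 applies to /k/ (between /t/ and /i/: before a front vowel) → [tʃ].
/i/ stays [i].
/t/ (between /i/ and /t/): immediately before a consonant, so rule 2 applies → [ʔ].
/t/ (between /t/ and /i/) is in the target of rule 2 but the environment (immediately before a consonant) is not met → [t].
/i/ (between /t/ and /ɡ/): no rule targets it → [i].
/ɡ/ (word-final) is in the target of rule 1 but the environment (before a front vowel) is not met → [ɡ].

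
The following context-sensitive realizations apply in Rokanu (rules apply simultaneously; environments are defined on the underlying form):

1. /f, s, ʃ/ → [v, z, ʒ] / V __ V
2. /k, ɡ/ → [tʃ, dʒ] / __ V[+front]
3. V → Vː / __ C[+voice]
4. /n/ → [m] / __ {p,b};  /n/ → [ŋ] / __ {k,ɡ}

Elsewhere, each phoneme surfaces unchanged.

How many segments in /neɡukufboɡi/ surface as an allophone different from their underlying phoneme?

3

Segments that undergo a rule: /e/ → [eː] (rule 3); /o/ → [oː] (rule 3); /ɡ/ → [dʒ] (rule 2).
All other segments surface unchanged.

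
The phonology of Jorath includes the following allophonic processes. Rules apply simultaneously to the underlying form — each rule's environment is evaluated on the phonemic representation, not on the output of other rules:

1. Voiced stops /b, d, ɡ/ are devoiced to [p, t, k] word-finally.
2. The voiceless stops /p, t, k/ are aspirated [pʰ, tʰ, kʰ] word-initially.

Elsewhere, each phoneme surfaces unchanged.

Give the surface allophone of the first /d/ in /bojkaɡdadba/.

[d]

/d/ — between /ɡ/ and /a/; rule 1 does not apply here → [d].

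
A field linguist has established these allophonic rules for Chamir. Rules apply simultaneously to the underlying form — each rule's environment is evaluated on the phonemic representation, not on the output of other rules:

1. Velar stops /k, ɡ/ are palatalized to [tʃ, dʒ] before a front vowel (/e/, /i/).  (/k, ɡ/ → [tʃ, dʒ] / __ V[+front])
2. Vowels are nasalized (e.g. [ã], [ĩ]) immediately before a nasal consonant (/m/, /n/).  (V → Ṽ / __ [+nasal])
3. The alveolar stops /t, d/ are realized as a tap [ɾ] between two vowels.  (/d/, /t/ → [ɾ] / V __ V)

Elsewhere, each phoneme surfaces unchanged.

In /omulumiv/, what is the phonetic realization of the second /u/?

[ũ]

/u/ (between /l/ and /m/): before a nasal consonant, so rule 2 applies → [ũ].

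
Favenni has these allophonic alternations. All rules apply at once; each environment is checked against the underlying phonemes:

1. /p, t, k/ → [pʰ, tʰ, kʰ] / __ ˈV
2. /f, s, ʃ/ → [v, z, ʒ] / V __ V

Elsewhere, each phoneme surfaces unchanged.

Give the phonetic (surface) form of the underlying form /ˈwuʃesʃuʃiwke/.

[ˈwuʒesʃuʒiwke]

/w/ (word-initial): no rule targets it → [w].
/u/ (between /w/ and /ʃ/) is unaffected → [u].
/ʃ/ (between /u/ and /e/) occurs between two vowels → [ʒ] by rule 2.
/e/ (between /ʃ/ and /s/): no rule targets it → [e].
/s/ (between /e/ and /ʃ/) fails the environment for rule 2, so it stays [s].
/ʃ/ (between /s/ and /u/): rule 2 targets it, but not between two vowels → unchanged [ʃ].
/u/ stays [u].
/ʃ/ — between /u/ and /i/, between two vowels — surfaces as [ʒ] (rule 2).
/i/ stays [i].
/w/ (between /i/ and /k/) is unaffected → [w].
/k/ — between /w/ and /e/; rule 1 does not apply here → [k].
/e/ — not in any rule's target class → [e].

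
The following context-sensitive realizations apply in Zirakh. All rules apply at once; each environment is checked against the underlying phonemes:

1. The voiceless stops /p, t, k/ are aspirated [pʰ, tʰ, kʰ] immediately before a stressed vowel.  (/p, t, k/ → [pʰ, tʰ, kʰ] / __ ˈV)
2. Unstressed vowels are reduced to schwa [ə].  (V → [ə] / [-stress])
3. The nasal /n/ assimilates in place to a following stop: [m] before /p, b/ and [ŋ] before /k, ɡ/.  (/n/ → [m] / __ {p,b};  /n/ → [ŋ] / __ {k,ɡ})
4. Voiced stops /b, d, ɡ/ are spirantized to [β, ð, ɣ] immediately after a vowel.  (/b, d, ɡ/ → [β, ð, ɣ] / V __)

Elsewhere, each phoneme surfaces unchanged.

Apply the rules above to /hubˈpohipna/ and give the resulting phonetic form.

[həβˈpʰohəpnə]

Rule 2 applies to /u/ (between /h/ and /b/: in an unstressed syllable) → [ə].
/b/ — between /u/ and /p/, immediately after a vowel — surfaces as [β] (rule 4).
/p/ (between /b/ and /o/): immediately before a stressed vowel, so rule 1 applies → [pʰ].
/o/ (between /p/ and /h/) fails the environment for rule 2, so it stays [o].
/i/ (between /h/ and /p/): in an unstressed syllable, so rule 2 applies → [ə].
/p/ (between /i/ and /n/): rule 1 targets it, but not immediately before a stressed vowel → unchanged [p].
/n/ (between /p/ and /a/) fails the environment for rule 3, so it stays [n].
/a/ — word-final, in an unstressed syllable — surfaces as [ə] (rule 2).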